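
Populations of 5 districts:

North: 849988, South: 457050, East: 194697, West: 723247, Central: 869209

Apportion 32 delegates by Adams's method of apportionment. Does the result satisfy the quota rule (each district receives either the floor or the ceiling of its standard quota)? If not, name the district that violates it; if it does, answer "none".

none

Standard quotas: North 8.791, South 4.727, East 2.014, West 7.480, Central 8.989.
Adams allocation: North 9, South 5, East 2, West 7, Central 9.
Every allocation lies between the lower and upper quota.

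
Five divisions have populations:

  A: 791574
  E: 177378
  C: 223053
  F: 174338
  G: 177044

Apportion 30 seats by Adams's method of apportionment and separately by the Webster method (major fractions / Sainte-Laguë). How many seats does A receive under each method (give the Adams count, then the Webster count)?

Adams: A 14, E 4, C 4, F 4, G 4.
Webster: A 16, E 4, C 4, F 3, G 3.
A gets 14 under Adams and 16 under Webster.

14 and 16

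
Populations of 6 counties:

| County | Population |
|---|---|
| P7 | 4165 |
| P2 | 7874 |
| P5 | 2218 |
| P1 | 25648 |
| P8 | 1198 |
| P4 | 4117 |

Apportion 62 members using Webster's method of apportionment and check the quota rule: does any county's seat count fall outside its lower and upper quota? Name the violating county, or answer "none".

P1

Standard quotas: P7 5.711, P2 10.796, P5 3.041, P1 35.165, P8 1.643, P4 5.645.
Webster allocation: P7 6, P2 11, P5 3, P1 34, P8 2, P4 6.
P1 has quota 35.165 (lower 35, upper 36) but receives 34 — outside the quota interval.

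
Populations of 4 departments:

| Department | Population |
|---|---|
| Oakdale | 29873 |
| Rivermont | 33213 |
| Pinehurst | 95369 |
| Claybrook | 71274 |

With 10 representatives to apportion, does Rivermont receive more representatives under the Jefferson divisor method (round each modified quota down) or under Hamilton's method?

Hamilton

Jefferson: Oakdale 1, Rivermont 1, Pinehurst 5, Claybrook 3.
Hamilton: Oakdale 1, Rivermont 2, Pinehurst 4, Claybrook 3.
Rivermont gets 1 under Jefferson and 2 under Hamilton.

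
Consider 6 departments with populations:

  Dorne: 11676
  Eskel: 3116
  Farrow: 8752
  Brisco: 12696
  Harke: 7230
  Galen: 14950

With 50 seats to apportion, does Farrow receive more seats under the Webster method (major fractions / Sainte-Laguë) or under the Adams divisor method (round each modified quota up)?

Webster: Dorne 10, Eskel 3, Farrow 7, Brisco 11, Harke 6, Galen 13.
Adams: Dorne 10, Eskel 3, Farrow 8, Brisco 11, Harke 6, Galen 12.
Farrow gets 7 under Webster and 8 under Adams.

Adams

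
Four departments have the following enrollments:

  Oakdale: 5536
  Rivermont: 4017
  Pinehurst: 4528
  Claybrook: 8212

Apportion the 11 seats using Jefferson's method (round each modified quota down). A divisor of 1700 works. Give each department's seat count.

Oakdale: 3, Rivermont: 2, Pinehurst: 2, Claybrook: 4

With modified divisor 1700: modified quotas Oakdale 3.256, Rivermont 2.363, Pinehurst 2.664, Claybrook 4.831.
Rounding down: Oakdale 3, Rivermont 2, Pinehurst 2, Claybrook 4 (total 11).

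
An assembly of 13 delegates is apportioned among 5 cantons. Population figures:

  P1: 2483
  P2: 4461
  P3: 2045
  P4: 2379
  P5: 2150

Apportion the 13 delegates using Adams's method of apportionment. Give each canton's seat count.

P1 3, P2 4, P3 2, P4 2, P5 2

Standard divisor 13518/13 ≈ 1039.846; standard quotas: P1 2.388, P2 4.290, P3 1.967, P4 2.288, P5 2.068.
Rounding up gives 3, 5, 2, 3, 3 = 16 seats, so the divisor must be adjusted.
With modified divisor 1220: modified quotas P1 2.035, P2 3.657, P3 1.676, P4 1.950, P5 1.762.
Rounding up: P1 3, P2 4, P3 2, P4 2, P5 2 (total 13).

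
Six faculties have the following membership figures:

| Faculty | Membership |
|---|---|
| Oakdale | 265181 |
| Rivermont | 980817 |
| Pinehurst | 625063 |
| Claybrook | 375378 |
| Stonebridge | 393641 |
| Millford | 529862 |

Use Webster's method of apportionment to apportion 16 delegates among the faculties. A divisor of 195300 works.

With modified divisor 195300: modified quotas Oakdale 1.358, Rivermont 5.022, Pinehurst 3.201, Claybrook 1.922, Stonebridge 2.016, Millford 2.713.
Rounding to the nearest integer: Oakdale 1, Rivermont 5, Pinehurst 3, Claybrook 2, Stonebridge 2, Millford 3 (total 16).

Oakdale=1, Rivermont=5, Pinehurst=3, Claybrook=2, Stonebridge=2, Millford=3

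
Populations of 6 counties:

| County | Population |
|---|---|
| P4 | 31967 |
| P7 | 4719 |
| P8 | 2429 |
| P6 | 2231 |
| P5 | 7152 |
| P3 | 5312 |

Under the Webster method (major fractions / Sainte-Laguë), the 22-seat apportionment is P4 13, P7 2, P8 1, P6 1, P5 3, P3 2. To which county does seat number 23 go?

Priority for the next seat is population ÷ (current seats + 0.5).
Priorities: P4 2367.926, P7 1887.600, P8 1619.333, P6 1487.333, P5 2043.429, P3 2124.800.
Highest priority: P4.

P4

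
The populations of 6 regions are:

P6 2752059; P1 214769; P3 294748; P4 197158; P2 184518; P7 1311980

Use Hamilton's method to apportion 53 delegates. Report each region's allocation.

P6: 30, P1: 2, P3: 3, P4: 2, P2: 2, P7: 14

Total 4955232; standard divisor 4955232/53 ≈ 93494.943.
Standard quotas: P6 29.4354, P1 2.2971, P3 3.1526, P4 2.1088, P2 1.9736, P7 14.0326.
Lower quotas: P6 29, P1 2, P3 3, P4 2, P2 1, P7 14 (sum 51, leaving 2 seats).
Remainders in descending order: P2 0.9736, P6 0.4354, P1 0.2971, P3 0.1526, P4 0.1088, P7 0.0326.
Largest remainders: P2, P6 receive the extra seats.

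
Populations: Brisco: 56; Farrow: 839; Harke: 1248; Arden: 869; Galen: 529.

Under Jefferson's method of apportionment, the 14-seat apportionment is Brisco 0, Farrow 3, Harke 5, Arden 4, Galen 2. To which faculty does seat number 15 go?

Priority for the next seat is population ÷ (current seats + 1).
Priorities: Brisco 56.000, Farrow 209.750, Harke 208.000, Arden 173.800, Galen 176.333.
Highest priority: Farrow.

Farrow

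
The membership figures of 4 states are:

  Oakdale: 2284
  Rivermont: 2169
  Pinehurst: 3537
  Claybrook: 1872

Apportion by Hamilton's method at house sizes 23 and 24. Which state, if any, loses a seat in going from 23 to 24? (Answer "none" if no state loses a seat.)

At 23 seats: Oakdale 5, Rivermont 5, Pinehurst 8, Claybrook 5.
At 24 seats: Oakdale 6, Rivermont 5, Pinehurst 9, Claybrook 4.
Claybrook drops from 5 to 4.

Claybrook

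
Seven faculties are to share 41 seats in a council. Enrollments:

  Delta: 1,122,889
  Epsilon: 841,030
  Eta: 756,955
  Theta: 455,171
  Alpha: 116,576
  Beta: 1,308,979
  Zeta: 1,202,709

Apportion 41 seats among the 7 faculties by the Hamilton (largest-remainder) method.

Delta 8, Epsilon 6, Eta 5, Theta 3, Alpha 1, Beta 9, Zeta 9

Total 5804309; standard divisor 5804309/41 ≈ 141568.512.
Standard quotas: Delta 7.9318, Epsilon 5.9408, Eta 5.3469, Theta 3.2152, Alpha 0.8235, Beta 9.2463, Zeta 8.4956.
Lower quotas: Delta 7, Epsilon 5, Eta 5, Theta 3, Alpha 0, Beta 9, Zeta 8 (sum 37, leaving 4 seats).
Remainders in descending order: Epsilon 0.9408, Delta 0.9318, Alpha 0.8235, Zeta 0.4956, Eta 0.3469, Beta 0.2463, Theta 0.2152.
Largest remainders: Epsilon, Delta, Alpha, Zeta receive the extra seats.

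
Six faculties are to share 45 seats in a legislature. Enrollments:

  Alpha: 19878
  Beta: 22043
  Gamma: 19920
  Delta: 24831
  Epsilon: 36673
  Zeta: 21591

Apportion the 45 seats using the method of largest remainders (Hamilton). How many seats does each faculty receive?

The standard divisor is 144936/45 ≈ 3220.8.
Standard quotas: Alpha 6.1718, Beta 6.8440, Gamma 6.1848, Delta 7.7096, Epsilon 11.3863, Zeta 6.7036.
Lower quotas: Alpha 6, Beta 6, Gamma 6, Delta 7, Epsilon 11, Zeta 6 (sum 42, leaving 3 seats).
Remainders in descending order: Beta 0.8440, Delta 0.7096, Zeta 0.7036, Epsilon 0.3863, Gamma 0.1848, Alpha 0.1718.
Largest remainders: Beta, Delta, Zeta receive the extra seats.

Alpha=6, Beta=7, Gamma=6, Delta=8, Epsilon=11, Zeta=7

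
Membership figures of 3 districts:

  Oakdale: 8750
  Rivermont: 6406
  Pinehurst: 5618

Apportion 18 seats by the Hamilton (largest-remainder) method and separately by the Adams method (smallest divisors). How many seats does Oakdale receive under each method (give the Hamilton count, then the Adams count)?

8 and 7

Hamilton: Oakdale 8, Rivermont 5, Pinehurst 5.
Adams: Oakdale 7, Rivermont 6, Pinehurst 5.
Oakdale gets 8 under Hamilton and 7 under Adams.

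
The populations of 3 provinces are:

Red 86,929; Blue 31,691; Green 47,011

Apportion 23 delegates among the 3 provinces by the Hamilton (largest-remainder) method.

The standard divisor is 165631/23 ≈ 7201.348.
Standard quotas: Red 12.0712, Blue 4.4007, Green 6.5281.
Lower quotas: Red 12, Blue 4, Green 6 (sum 22, leaving 1 seat).
Remainders in descending order: Green 0.5281, Blue 0.4007, Red 0.0712.
Largest remainder: Green receives the extra seat.

Red=12, Blue=4, Green=7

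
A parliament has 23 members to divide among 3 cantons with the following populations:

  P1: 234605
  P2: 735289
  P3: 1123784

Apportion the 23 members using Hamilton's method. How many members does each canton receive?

P1 3, P2 8, P3 12

The standard divisor is 2093678/23 ≈ 91029.478.
Standard quotas: P1 2.5772, P2 8.0775, P3 12.3453.
Lower quotas: P1 2, P2 8, P3 12 (sum 22, leaving 1 seat).
Remainders in descending order: P1 0.5772, P3 0.3453, P2 0.0775.
Largest remainder: P1 receives the extra seat.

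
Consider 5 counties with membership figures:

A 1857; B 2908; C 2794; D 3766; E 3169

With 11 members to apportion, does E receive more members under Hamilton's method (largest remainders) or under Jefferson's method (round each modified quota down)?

Hamilton: A 2, B 2, C 2, D 3, E 2.
Jefferson: A 1, B 2, C 2, D 3, E 3.
E gets 2 under Hamilton and 3 under Jefferson.

Jefferson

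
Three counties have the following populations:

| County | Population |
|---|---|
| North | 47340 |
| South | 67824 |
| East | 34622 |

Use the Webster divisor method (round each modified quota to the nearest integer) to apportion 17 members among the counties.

North=5, South=8, East=4

Standard divisor 149786/17 ≈ 8810.941; standard quotas: North 5.373, South 7.698, East 3.929.
Rounding to the nearest integer gives North 5, South 8, East 4 — total 17, matching the house size, so no adjustment is needed.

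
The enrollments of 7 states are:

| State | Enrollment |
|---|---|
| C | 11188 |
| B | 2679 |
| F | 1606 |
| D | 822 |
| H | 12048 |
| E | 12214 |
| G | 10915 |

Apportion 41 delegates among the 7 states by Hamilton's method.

C 9; B 2; F 1; D 1; H 9; E 10; G 9

The standard divisor is 51472/41 ≈ 1255.415.
Standard quotas: C 8.9118, B 2.1340, F 1.2793, D 0.6548, H 9.5968, E 9.7291, G 8.6943.
Lower quotas: C 8, B 2, F 1, D 0, H 9, E 9, G 8 (sum 37, leaving 4 seats).
Remainders in descending order: C 0.9118, E 0.7291, G 0.6943, D 0.6548, H 0.5968, F 0.2793, B 0.1340.
Largest remainders: C, E, G, D receive the extra seats.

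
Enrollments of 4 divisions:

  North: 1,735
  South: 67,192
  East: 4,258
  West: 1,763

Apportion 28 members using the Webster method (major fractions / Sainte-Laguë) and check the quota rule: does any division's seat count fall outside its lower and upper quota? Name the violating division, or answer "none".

South

Standard quotas: North 0.648, South 25.102, East 1.591, West 0.659.
Webster allocation: North 1, South 24, East 2, West 1.
South has quota 25.102 (lower 25, upper 26) but receives 24 — outside the quota interval.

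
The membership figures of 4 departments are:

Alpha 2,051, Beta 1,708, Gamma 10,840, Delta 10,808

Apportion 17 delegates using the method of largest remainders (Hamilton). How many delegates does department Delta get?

Standard divisor: 25407 ÷ 17 ≈ 1494.529.
Standard quotas: Alpha 1.3723, Beta 1.1428, Gamma 7.2531, Delta 7.2317.
Lower quotas: Alpha 1, Beta 1, Gamma 7, Delta 7 (sum 16, leaving 1 seat).
Remainders in descending order: Alpha 0.3723, Gamma 0.2531, Delta 0.2317, Beta 0.1428.
Largest remainder: Alpha receives the extra seat.
Delta receives 7.

7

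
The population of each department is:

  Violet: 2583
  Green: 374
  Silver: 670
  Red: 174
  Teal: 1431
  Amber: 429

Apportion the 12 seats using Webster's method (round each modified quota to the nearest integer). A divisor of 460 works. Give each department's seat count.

With modified divisor 460: modified quotas Violet 5.615, Green 0.813, Silver 1.457, Red 0.378, Teal 3.111, Amber 0.933.
Rounding to the nearest integer: Violet 6, Green 1, Silver 1, Red 0, Teal 3, Amber 1 (total 12).

Violet=6; Green=1; Silver=1; Red=0; Teal=3; Amber=1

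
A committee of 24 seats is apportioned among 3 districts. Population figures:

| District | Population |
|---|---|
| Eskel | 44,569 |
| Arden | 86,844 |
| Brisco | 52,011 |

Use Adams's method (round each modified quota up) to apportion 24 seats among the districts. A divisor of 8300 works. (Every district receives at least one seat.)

With modified divisor 8300: modified quotas Eskel 5.370, Arden 10.463, Brisco 6.266.
Rounding up: Eskel 6, Arden 11, Brisco 7 (total 24).

Eskel 6, Arden 11, Brisco 7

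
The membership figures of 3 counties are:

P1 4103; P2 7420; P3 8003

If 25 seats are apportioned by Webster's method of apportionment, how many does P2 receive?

Standard divisor 19526/25 ≈ 781.04; standard quotas: P1 5.253, P2 9.500, P3 10.247.
Rounding to the nearest integer gives P1 5, P2 10, P3 10 — total 25, matching the house size, so no adjustment is needed.
P2 receives 10.

10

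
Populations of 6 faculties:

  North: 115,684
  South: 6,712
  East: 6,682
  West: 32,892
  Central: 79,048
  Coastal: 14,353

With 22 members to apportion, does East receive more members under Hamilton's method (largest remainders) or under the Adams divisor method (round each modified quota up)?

Hamilton: North 10, South 1, East 0, West 3, Central 7, Coastal 1.
Adams: North 9, South 1, East 1, West 3, Central 6, Coastal 2.
East gets 0 under Hamilton and 1 under Adams.

Adams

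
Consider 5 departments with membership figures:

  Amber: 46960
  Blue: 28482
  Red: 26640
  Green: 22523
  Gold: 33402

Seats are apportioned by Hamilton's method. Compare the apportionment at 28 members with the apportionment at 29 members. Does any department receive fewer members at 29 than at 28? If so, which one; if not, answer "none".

none

At 28 seats: Amber 8, Blue 5, Red 5, Green 4, Gold 6.
At 29 seats: Amber 9, Blue 5, Red 5, Green 4, Gold 6.
No department's allocation decreased.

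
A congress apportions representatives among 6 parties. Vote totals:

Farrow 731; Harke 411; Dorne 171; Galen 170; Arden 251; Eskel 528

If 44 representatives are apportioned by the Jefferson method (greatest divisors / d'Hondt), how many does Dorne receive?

Standard divisor 2262/44 ≈ 51.409; standard quotas: Farrow 14.219, Harke 7.995, Dorne 3.326, Galen 3.307, Arden 4.882, Eskel 10.271.
Rounding down gives 14, 7, 3, 3, 4, 10 = 41 seats, so the divisor must be adjusted.
With modified divisor 48.4: modified quotas Farrow 15.103, Harke 8.492, Dorne 3.533, Galen 3.512, Arden 5.186, Eskel 10.909.
Rounding down: Farrow 15, Harke 8, Dorne 3, Galen 3, Arden 5, Eskel 10 (total 44).
Dorne receives 3.

3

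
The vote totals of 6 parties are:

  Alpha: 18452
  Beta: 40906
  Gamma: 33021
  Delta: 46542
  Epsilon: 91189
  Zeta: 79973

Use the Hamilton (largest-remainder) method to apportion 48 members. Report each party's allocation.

Alpha=3; Beta=6; Gamma=5; Delta=7; Epsilon=14; Zeta=13

Standard divisor: 310083 ÷ 48 ≈ 6460.062.
Standard quotas: Alpha 2.8563, Beta 6.3321, Gamma 5.1116, Delta 7.2046, Epsilon 14.1158, Zeta 12.3796.
Lower quotas: Alpha 2, Beta 6, Gamma 5, Delta 7, Epsilon 14, Zeta 12 (sum 46, leaving 2 seats).
Remainders in descending order: Alpha 0.8563, Zeta 0.3796, Beta 0.3321, Delta 0.2046, Epsilon 0.1158, Gamma 0.1116.
The surplus seats go to Alpha, Zeta.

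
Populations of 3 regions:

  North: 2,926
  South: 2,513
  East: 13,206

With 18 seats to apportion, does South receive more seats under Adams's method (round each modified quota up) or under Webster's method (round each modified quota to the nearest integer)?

Adams

Adams: North 3, South 3, East 12.
Webster: North 3, South 2, East 13.
South gets 3 under Adams and 2 under Webster.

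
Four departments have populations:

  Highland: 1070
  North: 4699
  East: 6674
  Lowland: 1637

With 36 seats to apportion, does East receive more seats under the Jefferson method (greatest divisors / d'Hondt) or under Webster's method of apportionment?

Jefferson

Jefferson: Highland 2, North 12, East 18, Lowland 4.
Webster: Highland 3, North 12, East 17, Lowland 4.
East gets 18 under Jefferson and 17 under Webster.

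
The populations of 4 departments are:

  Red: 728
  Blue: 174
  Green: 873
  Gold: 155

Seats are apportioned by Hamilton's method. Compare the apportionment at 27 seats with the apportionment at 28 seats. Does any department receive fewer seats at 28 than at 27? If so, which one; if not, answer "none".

At 27 seats: Red 10, Blue 3, Green 12, Gold 2.
At 28 seats: Red 11, Blue 2, Green 13, Gold 2.
Blue drops from 3 to 2.

Blue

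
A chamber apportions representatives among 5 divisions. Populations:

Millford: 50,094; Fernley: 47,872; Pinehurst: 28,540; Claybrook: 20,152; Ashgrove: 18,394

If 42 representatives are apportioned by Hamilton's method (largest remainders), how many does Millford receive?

13

Total 165052; standard divisor 165052/42 ≈ 3929.81.
Standard quotas: Millford 12.7472, Fernley 12.1818, Pinehurst 7.2624, Claybrook 5.1280, Ashgrove 4.6806.
Lower quotas: Millford 12, Fernley 12, Pinehurst 7, Claybrook 5, Ashgrove 4 (sum 40, leaving 2 seats).
Remainders in descending order: Millford 0.7472, Ashgrove 0.6806, Pinehurst 0.2624, Fernley 0.1818, Claybrook 0.1280.
Largest remainders: Millford, Ashgrove receive the extra seats.
Millford receives 13.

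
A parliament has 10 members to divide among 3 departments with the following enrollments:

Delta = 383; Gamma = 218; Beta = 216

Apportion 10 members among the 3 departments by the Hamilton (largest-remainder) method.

Total 817; standard divisor 817/10 ≈ 81.7.
Standard quotas: Delta 4.688, Gamma 2.668, Beta 2.644.
Lower quotas: Delta 4, Gamma 2, Beta 2 (sum 8, leaving 2 seats).
Remainders in descending order: Delta 0.688, Gamma 0.668, Beta 0.644.
Largest remainders: Delta, Gamma receive the extra seats.

Delta 5, Gamma 3, Beta 2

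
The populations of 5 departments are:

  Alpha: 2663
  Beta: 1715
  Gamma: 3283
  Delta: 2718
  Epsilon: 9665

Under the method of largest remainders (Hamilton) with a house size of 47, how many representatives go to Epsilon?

The standard divisor is 20044/47 ≈ 426.468.
Standard quotas: Alpha 6.2443, Beta 4.0214, Gamma 7.6981, Delta 6.3733, Epsilon 22.6629.
Lower quotas: Alpha 6, Beta 4, Gamma 7, Delta 6, Epsilon 22 (sum 45, leaving 2 seats).
Remainders in descending order: Gamma 0.6981, Epsilon 0.6629, Delta 0.3733, Alpha 0.2443, Beta 0.0214.
Largest remainders: Gamma, Epsilon receive the extra seats.
Epsilon receives 23.

23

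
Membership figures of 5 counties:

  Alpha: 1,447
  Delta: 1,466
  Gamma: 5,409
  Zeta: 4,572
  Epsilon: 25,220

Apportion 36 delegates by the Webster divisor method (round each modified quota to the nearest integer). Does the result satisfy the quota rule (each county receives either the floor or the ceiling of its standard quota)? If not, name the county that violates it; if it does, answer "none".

Epsilon

Standard quotas: Alpha 1.367, Delta 1.385, Gamma 5.109, Zeta 4.318, Epsilon 23.821.
Webster allocation: Alpha 1, Delta 1, Gamma 5, Zeta 4, Epsilon 25.
Epsilon has quota 23.821 (lower 23, upper 24) but receives 25 — outside the quota interval.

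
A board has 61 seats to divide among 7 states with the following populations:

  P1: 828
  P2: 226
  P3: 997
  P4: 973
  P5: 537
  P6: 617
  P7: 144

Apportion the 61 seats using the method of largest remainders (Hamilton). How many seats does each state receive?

The standard divisor is 4322/61 ≈ 70.852.
Standard quotas: P1 11.686, P2 3.190, P3 14.071, P4 13.733, P5 7.579, P6 8.708, P7 2.032.
Lower quotas: P1 11, P2 3, P3 14, P4 13, P5 7, P6 8, P7 2 (sum 58, leaving 3 seats).
Remainders in descending order: P4 0.733, P6 0.708, P1 0.686, P5 0.579, P2 0.190, P3 0.071, P7 0.032.
Largest remainders: P4, P6, P1 receive the extra seats.

P1 12, P2 3, P3 14, P4 14, P5 7, P6 9, P7 2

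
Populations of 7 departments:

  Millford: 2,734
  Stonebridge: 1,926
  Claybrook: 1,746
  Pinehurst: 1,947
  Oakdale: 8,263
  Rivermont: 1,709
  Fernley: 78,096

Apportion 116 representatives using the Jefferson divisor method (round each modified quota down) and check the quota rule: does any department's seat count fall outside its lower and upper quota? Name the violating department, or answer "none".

Fernley

Standard quotas: Millford 3.289, Stonebridge 2.317, Claybrook 2.101, Pinehurst 2.342, Oakdale 9.941, Rivermont 2.056, Fernley 93.954.
Jefferson allocation: Millford 3, Stonebridge 2, Claybrook 2, Pinehurst 2, Oakdale 10, Rivermont 2, Fernley 95.
Fernley has quota 93.954 (lower 93, upper 94) but receives 95 — outside the quota interval.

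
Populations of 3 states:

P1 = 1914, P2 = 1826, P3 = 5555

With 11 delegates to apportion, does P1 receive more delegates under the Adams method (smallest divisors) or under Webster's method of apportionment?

Adams: P1 3, P2 2, P3 6.
Webster: P1 2, P2 2, P3 7.
P1 gets 3 under Adams and 2 under Webster.

Adams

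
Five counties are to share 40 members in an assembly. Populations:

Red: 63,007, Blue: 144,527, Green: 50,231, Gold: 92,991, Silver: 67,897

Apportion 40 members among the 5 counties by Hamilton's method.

The standard divisor is 418653/40 ≈ 10466.325.
Standard quotas: Red 6.0200, Blue 13.8088, Green 4.7993, Gold 8.8848, Silver 6.4872.
Lower quotas: Red 6, Blue 13, Green 4, Gold 8, Silver 6 (sum 37, leaving 3 seats).
Remainders in descending order: Gold 0.8848, Blue 0.8088, Green 0.7993, Silver 0.4872, Red 0.0200.
The surplus seats go to Gold, Blue, Green.

Red 6, Blue 14, Green 5, Gold 9, Silver 6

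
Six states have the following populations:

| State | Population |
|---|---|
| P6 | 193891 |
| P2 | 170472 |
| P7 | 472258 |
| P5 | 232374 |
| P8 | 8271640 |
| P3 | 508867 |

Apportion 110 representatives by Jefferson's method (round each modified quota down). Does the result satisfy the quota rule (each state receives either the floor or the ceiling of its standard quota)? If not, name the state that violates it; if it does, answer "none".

P8

Standard quotas: P6 2.165, P2 1.904, P7 5.274, P5 2.595, P8 92.378, P3 5.683.
Jefferson allocation: P6 2, P2 1, P7 5, P5 2, P8 95, P3 5.
P8 has quota 92.378 (lower 92, upper 93) but receives 95 — outside the quota interval.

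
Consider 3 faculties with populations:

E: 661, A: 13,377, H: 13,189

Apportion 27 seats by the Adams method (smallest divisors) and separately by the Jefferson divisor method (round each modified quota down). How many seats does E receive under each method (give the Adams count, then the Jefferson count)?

1 and 0

Adams: E 1, A 13, H 13.
Jefferson: E 0, A 14, H 13.
E gets 1 under Adams and 0 under Jefferson.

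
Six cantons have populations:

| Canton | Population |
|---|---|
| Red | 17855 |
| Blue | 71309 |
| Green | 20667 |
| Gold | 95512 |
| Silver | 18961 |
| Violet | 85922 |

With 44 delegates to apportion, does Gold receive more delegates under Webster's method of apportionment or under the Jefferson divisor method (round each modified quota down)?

Jefferson

Webster: Red 3, Blue 10, Green 3, Gold 13, Silver 3, Violet 12.
Jefferson: Red 2, Blue 10, Green 3, Gold 14, Silver 2, Violet 13.
Gold gets 13 under Webster and 14 under Jefferson.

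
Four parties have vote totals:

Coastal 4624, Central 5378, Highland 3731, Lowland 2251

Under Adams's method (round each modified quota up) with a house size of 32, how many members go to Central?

11

Standard divisor 15984/32 ≈ 499.5; standard quotas: Coastal 9.257, Central 10.767, Highland 7.469, Lowland 4.507.
Rounding up gives 10, 11, 8, 5 = 34 seats, so the divisor must be adjusted.
With modified divisor 535: modified quotas Coastal 8.643, Central 10.052, Highland 6.974, Lowland 4.207.
Rounding up: Coastal 9, Central 11, Highland 7, Lowland 5 (total 32).
Central receives 11.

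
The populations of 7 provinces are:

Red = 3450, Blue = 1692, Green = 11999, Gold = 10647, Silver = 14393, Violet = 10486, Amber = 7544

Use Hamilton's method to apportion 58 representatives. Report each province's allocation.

Red 3, Blue 2, Green 12, Gold 10, Silver 14, Violet 10, Amber 7

Standard divisor: 60211 ÷ 58 ≈ 1038.121.
Standard quotas: Red 3.3233, Blue 1.6299, Green 11.5584, Gold 10.2560, Silver 13.8645, Violet 10.1009, Amber 7.2670.
Lower quotas: Red 3, Blue 1, Green 11, Gold 10, Silver 13, Violet 10, Amber 7 (sum 55, leaving 3 seats).
Remainders in descending order: Silver 0.8645, Blue 0.6299, Green 0.5584, Red 0.3233, Amber 0.2670, Gold 0.2560, Violet 0.1009.
The surplus seats go to Silver, Blue, Green.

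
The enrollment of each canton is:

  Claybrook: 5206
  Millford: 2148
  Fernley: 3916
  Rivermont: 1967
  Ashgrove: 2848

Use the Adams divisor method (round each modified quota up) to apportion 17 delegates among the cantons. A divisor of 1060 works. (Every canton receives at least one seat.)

Claybrook 5, Millford 3, Fernley 4, Rivermont 2, Ashgrove 3

With modified divisor 1060: modified quotas Claybrook 4.911, Millford 2.026, Fernley 3.694, Rivermont 1.856, Ashgrove 2.687.
Rounding up: Claybrook 5, Millford 3, Fernley 4, Rivermont 2, Ashgrove 3 (total 17).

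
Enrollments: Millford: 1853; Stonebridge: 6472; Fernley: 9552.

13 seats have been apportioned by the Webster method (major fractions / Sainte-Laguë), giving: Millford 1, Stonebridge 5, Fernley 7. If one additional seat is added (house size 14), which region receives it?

Fernley

Priority for the next seat is population ÷ (current seats + 0.5).
Priorities: Millford 1235.333, Stonebridge 1176.727, Fernley 1273.600.
Highest priority: Fernley.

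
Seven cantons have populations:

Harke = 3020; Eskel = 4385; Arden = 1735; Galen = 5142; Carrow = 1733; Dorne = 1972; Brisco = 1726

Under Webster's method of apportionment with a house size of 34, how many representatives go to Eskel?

8

Standard divisor 19713/34 ≈ 579.794; standard quotas: Harke 5.209, Eskel 7.563, Arden 2.992, Galen 8.869, Carrow 2.989, Dorne 3.401, Brisco 2.977.
Rounding to the nearest integer gives Harke 5, Eskel 8, Arden 3, Galen 9, Carrow 3, Dorne 3, Brisco 3 — total 34, matching the house size, so no adjustment is needed.
Eskel receives 8.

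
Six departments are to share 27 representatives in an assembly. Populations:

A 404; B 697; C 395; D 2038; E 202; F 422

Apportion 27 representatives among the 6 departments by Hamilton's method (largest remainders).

Standard divisor: 4158 ÷ 27 = 154.
Standard quotas: A 2.623, B 4.526, C 2.565, D 13.234, E 1.312, F 2.740.
Lower quotas: A 2, B 4, C 2, D 13, E 1, F 2 (sum 24, leaving 3 seats).
Remainders in descending order: F 0.740, A 0.623, C 0.565, B 0.526, E 0.312, D 0.234.
Largest remainders: F, A, C receive the extra seats.

A 3, B 4, C 3, D 13, E 1, F 3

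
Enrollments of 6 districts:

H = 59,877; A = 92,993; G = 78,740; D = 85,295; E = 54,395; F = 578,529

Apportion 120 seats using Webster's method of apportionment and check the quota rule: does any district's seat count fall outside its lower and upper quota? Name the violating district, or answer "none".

Standard quotas: H 7.565, A 11.749, G 9.948, D 10.776, E 6.872, F 73.091.
Webster allocation: H 8, A 12, G 10, D 11, E 7, F 72.
F has quota 73.091 (lower 73, upper 74) but receives 72 — outside the quota interval.

F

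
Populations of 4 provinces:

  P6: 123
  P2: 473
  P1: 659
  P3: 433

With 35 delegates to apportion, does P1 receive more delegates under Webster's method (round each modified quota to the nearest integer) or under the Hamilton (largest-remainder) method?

Webster: P6 3, P2 10, P1 13, P3 9.
Hamilton: P6 2, P2 10, P1 14, P3 9.
P1 gets 13 under Webster and 14 under Hamilton.

Hamilton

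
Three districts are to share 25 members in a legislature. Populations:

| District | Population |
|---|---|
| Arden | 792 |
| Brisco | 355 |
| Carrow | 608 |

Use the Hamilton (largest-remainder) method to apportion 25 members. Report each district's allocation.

Arden: 11, Brisco: 5, Carrow: 9

Standard divisor: 1755 ÷ 25 ≈ 70.2.
Standard quotas: Arden 11.282, Brisco 5.057, Carrow 8.661.
Lower quotas: Arden 11, Brisco 5, Carrow 8 (sum 24, leaving 1 seat).
Remainders in descending order: Carrow 0.661, Arden 0.282, Brisco 0.057.
Largest remainder: Carrow receives the extra seat.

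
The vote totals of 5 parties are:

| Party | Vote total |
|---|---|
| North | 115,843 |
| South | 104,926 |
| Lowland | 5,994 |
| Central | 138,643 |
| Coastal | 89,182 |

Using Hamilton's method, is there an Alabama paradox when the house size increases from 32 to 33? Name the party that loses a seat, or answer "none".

At 32 seats: North 8, South 7, Lowland 1, Central 10, Coastal 6.
At 33 seats: North 8, South 8, Lowland 0, Central 10, Coastal 7.
Lowland drops from 1 to 0.

Lowland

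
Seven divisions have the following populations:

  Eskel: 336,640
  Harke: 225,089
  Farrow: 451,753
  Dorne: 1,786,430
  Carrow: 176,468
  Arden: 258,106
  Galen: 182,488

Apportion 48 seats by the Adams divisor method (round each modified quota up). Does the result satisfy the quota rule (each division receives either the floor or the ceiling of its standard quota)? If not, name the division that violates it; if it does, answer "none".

Dorne

Standard quotas: Eskel 4.729, Harke 3.162, Farrow 6.346, Dorne 25.095, Carrow 2.479, Arden 3.626, Galen 2.564.
Adams allocation: Eskel 5, Harke 3, Farrow 6, Dorne 24, Carrow 3, Arden 4, Galen 3.
Dorne has quota 25.095 (lower 25, upper 26) but receives 24 — outside the quota interval.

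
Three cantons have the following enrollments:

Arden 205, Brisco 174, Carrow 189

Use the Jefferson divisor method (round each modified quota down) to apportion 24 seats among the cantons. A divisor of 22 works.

Arden=9; Brisco=7; Carrow=8

With modified divisor 22: modified quotas Arden 9.318, Brisco 7.909, Carrow 8.591.
Rounding down: Arden 9, Brisco 7, Carrow 8 (total 24).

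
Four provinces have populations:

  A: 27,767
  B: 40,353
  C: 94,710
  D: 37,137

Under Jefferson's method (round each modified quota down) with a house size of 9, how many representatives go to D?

1

Standard divisor 199967/9 ≈ 22218.556; standard quotas: A 1.250, B 1.816, C 4.263, D 1.671.
Rounding down gives 1, 1, 4, 1 = 7 seats, so the divisor must be adjusted.
With modified divisor 18800: modified quotas A 1.477, B 2.146, C 5.038, D 1.975.
Rounding down: A 1, B 2, C 5, D 1 (total 9).
D receives 1.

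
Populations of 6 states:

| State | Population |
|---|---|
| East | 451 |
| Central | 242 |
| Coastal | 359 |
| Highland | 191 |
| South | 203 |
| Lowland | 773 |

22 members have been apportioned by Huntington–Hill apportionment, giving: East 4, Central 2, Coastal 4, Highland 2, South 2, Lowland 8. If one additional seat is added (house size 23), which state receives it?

Priority for the next seat is population ÷ (√(s·(s+1))).
Priorities: East 100.847, Central 98.796, Coastal 80.275, Highland 77.975, South 82.874, Lowland 91.099.
Highest priority: East.

East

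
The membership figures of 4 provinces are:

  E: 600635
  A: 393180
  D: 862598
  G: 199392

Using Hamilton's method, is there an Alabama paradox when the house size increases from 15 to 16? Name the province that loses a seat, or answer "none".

At 15 seats: E 4, A 3, D 6, G 2.
At 16 seats: E 5, A 3, D 7, G 1.
G drops from 2 to 1.

G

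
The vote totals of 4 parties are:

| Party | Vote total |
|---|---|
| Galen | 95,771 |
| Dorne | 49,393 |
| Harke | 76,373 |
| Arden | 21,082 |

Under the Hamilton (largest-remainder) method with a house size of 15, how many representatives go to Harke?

5

The standard divisor is 242619/15 ≈ 16174.6.
Standard quotas: Galen 5.9211, Dorne 3.0537, Harke 4.7218, Arden 1.3034.
Lower quotas: Galen 5, Dorne 3, Harke 4, Arden 1 (sum 13, leaving 2 seats).
Remainders in descending order: Galen 0.9211, Harke 0.7218, Arden 0.3034, Dorne 0.0537.
The surplus seats go to Galen, Harke.
Harke receives 5.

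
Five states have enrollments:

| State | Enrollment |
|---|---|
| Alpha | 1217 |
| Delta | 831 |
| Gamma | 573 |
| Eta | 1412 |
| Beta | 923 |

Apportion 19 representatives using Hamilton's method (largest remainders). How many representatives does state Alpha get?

The standard divisor is 4956/19 ≈ 260.842.
Standard quotas: Alpha 4.666, Delta 3.186, Gamma 2.197, Eta 5.413, Beta 3.539.
Lower quotas: Alpha 4, Delta 3, Gamma 2, Eta 5, Beta 3 (sum 17, leaving 2 seats).
Remainders in descending order: Alpha 0.666, Beta 0.539, Eta 0.413, Gamma 0.197, Delta 0.186.
Largest remainders: Alpha, Beta receive the extra seats.
Alpha receives 5.

5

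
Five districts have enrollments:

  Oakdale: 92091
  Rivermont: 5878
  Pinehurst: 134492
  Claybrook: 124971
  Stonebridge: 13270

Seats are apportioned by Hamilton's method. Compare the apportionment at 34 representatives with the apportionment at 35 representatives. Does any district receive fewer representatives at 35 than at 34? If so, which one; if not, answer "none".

At 34 seats: Oakdale 8, Rivermont 1, Pinehurst 12, Claybrook 12, Stonebridge 1.
At 35 seats: Oakdale 9, Rivermont 0, Pinehurst 13, Claybrook 12, Stonebridge 1.
Rivermont drops from 1 to 0.

Rivermont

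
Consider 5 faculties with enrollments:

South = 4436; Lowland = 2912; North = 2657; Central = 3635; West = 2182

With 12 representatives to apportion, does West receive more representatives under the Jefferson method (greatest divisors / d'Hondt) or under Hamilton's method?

Hamilton

Jefferson: South 4, Lowland 2, North 2, Central 3, West 1.
Hamilton: South 3, Lowland 2, North 2, Central 3, West 2.
West gets 1 under Jefferson and 2 under Hamilton.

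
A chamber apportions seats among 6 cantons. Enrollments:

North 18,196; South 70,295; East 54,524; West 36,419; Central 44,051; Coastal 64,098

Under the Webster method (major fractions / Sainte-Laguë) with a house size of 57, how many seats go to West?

7

Standard divisor 287583/57 ≈ 5045.316; standard quotas: North 3.607, South 13.933, East 10.807, West 7.218, Central 8.731, Coastal 12.704.
Rounding to the nearest integer gives 4, 14, 11, 7, 9, 13 = 58 seats, so the divisor must be adjusted.
With modified divisor 5160: modified quotas North 3.526, South 13.623, East 10.567, West 7.058, Central 8.537, Coastal 12.422.
Rounding to the nearest integer: North 4, South 14, East 11, West 7, Central 9, Coastal 12 (total 57).
West receives 7.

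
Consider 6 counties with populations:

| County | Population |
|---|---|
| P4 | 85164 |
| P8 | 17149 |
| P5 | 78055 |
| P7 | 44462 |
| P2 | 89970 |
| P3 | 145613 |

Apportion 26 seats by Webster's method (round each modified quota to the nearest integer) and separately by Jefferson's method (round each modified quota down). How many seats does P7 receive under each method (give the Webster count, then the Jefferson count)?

3 and 2

Webster: P4 5, P8 1, P5 4, P7 3, P2 5, P3 8.
Jefferson: P4 5, P8 1, P5 4, P7 2, P2 5, P3 9.
P7 gets 3 under Webster and 2 under Jefferson.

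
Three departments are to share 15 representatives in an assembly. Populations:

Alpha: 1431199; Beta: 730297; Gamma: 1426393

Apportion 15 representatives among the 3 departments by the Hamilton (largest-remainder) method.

Total 3587889; standard divisor 3587889/15 ≈ 239192.6.
Standard quotas: Alpha 5.9835, Beta 3.0532, Gamma 5.9634.
Lower quotas: Alpha 5, Beta 3, Gamma 5 (sum 13, leaving 2 seats).
Remainders in descending order: Alpha 0.9835, Gamma 0.9634, Beta 0.0532.
Largest remainders: Alpha, Gamma receive the extra seats.

Alpha=6, Beta=3, Gamma=6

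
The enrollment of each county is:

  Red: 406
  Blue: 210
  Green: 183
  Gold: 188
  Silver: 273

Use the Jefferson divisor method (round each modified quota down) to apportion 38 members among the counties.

Standard divisor 1260/38 ≈ 33.158; standard quotas: Red 12.244, Blue 6.333, Green 5.519, Gold 5.670, Silver 8.233.
Rounding down gives 12, 6, 5, 5, 8 = 36 seats, so the divisor must be adjusted.
With modified divisor 31: modified quotas Red 13.097, Blue 6.774, Green 5.903, Gold 6.065, Silver 8.806.
Rounding down: Red 13, Blue 6, Green 5, Gold 6, Silver 8 (total 38).

Red: 13, Blue: 6, Green: 5, Gold: 6, Silver: 8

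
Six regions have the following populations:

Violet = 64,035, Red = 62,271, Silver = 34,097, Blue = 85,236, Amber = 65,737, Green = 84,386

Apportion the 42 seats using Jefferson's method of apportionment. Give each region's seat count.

Standard divisor 395762/42 ≈ 9422.905; standard quotas: Violet 6.796, Red 6.608, Silver 3.619, Blue 9.046, Amber 6.976, Green 8.955.
Rounding down gives 6, 6, 3, 9, 6, 8 = 38 seats, so the divisor must be adjusted.
With modified divisor 8700: modified quotas Violet 7.360, Red 7.158, Silver 3.919, Blue 9.797, Amber 7.556, Green 9.700.
Rounding down: Violet 7, Red 7, Silver 3, Blue 9, Amber 7, Green 9 (total 42).

Violet 7; Red 7; Silver 3; Blue 9; Amber 7; Green 9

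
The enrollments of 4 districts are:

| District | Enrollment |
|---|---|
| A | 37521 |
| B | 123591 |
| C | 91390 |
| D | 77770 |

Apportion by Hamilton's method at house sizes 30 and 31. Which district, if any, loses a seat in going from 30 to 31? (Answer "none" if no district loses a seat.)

At 30 seats: A 4, B 11, C 8, D 7.
At 31 seats: A 3, B 12, C 9, D 7.
A drops from 4 to 3.

A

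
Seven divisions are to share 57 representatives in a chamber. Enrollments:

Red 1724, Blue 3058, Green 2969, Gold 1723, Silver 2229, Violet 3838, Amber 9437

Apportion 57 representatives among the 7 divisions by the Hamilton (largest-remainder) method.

Red: 4; Blue: 7; Green: 7; Gold: 4; Silver: 5; Violet: 9; Amber: 21

Total 24978; standard divisor 24978/57 ≈ 438.211.
Standard quotas: Red 3.9342, Blue 6.9784, Green 6.7753, Gold 3.9319, Silver 5.0866, Violet 8.7583, Amber 21.5353.
Lower quotas: Red 3, Blue 6, Green 6, Gold 3, Silver 5, Violet 8, Amber 21 (sum 52, leaving 5 seats).
Remainders in descending order: Blue 0.9784, Red 0.9342, Gold 0.9319, Green 0.7753, Violet 0.7583, Amber 0.5353, Silver 0.0866.
Largest remainders: Blue, Red, Gold, Green, Violet receive the extra seats.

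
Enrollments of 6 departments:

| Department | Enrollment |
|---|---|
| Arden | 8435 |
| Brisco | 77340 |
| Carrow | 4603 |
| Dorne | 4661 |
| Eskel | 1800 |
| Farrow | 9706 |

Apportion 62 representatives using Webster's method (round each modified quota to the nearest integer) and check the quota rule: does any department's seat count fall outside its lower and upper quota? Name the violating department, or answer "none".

Brisco

Standard quotas: Arden 4.908, Brisco 45.005, Carrow 2.679, Dorne 2.712, Eskel 1.047, Farrow 5.648.
Webster allocation: Arden 5, Brisco 44, Carrow 3, Dorne 3, Eskel 1, Farrow 6.
Brisco has quota 45.005 (lower 45, upper 46) but receives 44 — outside the quota interval.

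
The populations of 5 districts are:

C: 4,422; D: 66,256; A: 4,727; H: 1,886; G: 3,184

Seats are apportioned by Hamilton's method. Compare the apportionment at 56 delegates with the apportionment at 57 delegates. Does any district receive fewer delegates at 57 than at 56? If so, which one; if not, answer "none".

H

At 56 seats: C 3, D 46, A 3, H 2, G 2.
At 57 seats: C 3, D 47, A 4, H 1, G 2.
H drops from 2 to 1.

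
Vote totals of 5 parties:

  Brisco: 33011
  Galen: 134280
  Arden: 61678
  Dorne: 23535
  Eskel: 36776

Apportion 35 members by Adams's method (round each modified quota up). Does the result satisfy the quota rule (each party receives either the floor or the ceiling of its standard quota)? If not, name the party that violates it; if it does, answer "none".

none

Standard quotas: Brisco 3.994, Galen 16.247, Arden 7.462, Dorne 2.848, Eskel 4.450.
Adams allocation: Brisco 4, Galen 16, Arden 7, Dorne 3, Eskel 5.
Every allocation lies between the lower and upper quota.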